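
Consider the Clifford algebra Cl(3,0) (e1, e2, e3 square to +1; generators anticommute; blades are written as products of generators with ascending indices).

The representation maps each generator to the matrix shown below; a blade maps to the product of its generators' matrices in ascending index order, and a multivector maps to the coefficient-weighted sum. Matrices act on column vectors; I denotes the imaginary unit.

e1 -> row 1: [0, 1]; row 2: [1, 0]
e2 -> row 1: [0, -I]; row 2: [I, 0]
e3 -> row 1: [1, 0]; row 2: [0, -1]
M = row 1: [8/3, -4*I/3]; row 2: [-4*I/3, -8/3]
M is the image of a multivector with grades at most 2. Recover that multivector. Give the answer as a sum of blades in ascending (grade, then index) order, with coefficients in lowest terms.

Method: 1, rho(e1), rho(e2), rho(e3) form a trace-orthogonal basis of the 2x2 complex matrices (tr(X Y) = 2 if X = Y, else 0), so M = m0*1 + m1*rho(e1) + m2*rho(e2) + m3*rho(e3) with m0 = tr(M)/2 = 0, m1 = tr(M rho(e1))/2 = -4*I/3, m2 = tr(M rho(e2))/2 = 0, m3 = tr(M rho(e3))/2 = 8/3.
Multiplying table entries, the bivector images are rho(e1 e2) = I*rho(e3), rho(e1 e3) = -I*rho(e2), rho(e2 e3) = I*rho(e1); with real blade coefficients the real parts of m0..m3 are the coefficients of 1, e1, e2, e3 and the imaginary parts give the bivectors (e2 e3: Im m1, e1 e3: -Im m2, e1 e2: Im m3).
Answer: 8/3*e3 - 4/3*e2 e3


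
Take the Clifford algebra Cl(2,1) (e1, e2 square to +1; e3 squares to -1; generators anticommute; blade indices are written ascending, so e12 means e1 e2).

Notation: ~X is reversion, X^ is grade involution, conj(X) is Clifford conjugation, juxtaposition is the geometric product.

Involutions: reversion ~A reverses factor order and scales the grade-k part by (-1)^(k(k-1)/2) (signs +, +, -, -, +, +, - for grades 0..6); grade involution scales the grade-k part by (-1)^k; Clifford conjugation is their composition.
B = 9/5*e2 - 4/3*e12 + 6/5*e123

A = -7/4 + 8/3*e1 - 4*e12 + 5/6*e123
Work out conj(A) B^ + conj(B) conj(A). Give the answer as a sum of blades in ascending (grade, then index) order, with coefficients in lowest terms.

first term: 13/3 - 36/5*e1 + 1207/180*e2 + 266/45*e3 + 107/15*e12 + 3/2*e13 + 16/5*e23 + 21/10*e123
second term: -13/3 + 36/5*e1 + 1207/180*e2 - 266/45*e3 - 107/15*e12 + 3/2*e13 - 16/5*e23 - 21/10*e123
Answer: 1207/90*e2 + 3*e13


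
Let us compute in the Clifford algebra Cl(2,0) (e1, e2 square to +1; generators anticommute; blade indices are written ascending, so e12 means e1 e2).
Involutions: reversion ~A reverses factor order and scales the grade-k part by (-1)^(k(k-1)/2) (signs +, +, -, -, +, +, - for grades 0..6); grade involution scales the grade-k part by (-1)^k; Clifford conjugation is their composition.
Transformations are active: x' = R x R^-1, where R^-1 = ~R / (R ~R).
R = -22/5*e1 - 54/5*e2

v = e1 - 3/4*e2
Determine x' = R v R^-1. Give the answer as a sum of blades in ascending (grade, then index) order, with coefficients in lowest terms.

~R = -22/5*e1 - 54/5*e2, and R ~R = 136, so R^-1 = ~R / (136).
R v = 37/10 + 141/10*e12
Answer: -2107/1700*e1 + 69/425*e2


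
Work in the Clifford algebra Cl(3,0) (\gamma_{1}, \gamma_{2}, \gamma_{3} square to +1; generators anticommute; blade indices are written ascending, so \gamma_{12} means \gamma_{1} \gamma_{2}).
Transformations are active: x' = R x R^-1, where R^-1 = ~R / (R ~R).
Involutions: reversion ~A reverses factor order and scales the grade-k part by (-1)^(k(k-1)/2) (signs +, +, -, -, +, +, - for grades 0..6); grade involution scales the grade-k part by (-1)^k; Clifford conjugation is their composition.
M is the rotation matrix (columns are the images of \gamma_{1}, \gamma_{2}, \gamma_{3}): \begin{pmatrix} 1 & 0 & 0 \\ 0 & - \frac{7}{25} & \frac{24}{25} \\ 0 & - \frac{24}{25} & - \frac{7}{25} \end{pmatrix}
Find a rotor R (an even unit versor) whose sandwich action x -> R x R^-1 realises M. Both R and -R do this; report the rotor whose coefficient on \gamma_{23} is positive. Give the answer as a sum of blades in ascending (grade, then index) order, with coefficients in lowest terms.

Method: write R = a + b12*\gamma_{12} + b13*\gamma_{13} + b23*\gamma_{23} with a^2 + b12^2 + b13^2 + b23^2 = 1 (so R^-1 = ~R). Expanding the columns R e_j ~R gives tr M = 4a^2 - 1 and, from the antisymmetric part, M21 - M12 = -4a*b12, M13 - M31 = 4a*b13, M32 - M23 = -4a*b23.
Here tr M = \frac{11}{25}, so a^2 = (1 + tr M)/4 = \frac{9}{25} and a = ±\frac{3}{5}. Taking a = \frac{3}{5}: M21 - M12 = 0, M13 - M31 = 0, M32 - M23 = -\frac{48}{25}, giving b12 = 0, b13 = 0, b23 = \frac{4}{5}, i.e. R = \frac{3}{5} + \frac{4}{5} \gamma_{23}.
Its \gamma_{23} coefficient is already positive.
Answer: \frac{3}{5} + \frac{4}{5} \gamma_{23}. Key observation: the double cover Spin(3) -> SO(3) sends R and -R to the same matrix (trace \frac{11}{25} here), so the stated sign of the \gamma_{23} coefficient is what selects one sheet.


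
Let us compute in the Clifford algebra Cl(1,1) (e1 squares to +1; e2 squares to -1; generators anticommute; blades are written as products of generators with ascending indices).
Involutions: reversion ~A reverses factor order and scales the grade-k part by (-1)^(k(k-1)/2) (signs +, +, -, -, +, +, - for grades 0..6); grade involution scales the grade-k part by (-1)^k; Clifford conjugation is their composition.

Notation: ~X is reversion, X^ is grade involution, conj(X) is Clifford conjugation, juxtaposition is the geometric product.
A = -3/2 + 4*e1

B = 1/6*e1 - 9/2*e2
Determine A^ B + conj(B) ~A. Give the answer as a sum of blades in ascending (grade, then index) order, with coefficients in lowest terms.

first term: -2/3 - 1/4*e1 + 27/4*e2 + 18*e1 e2
second term: -2/3 + 1/4*e1 - 27/4*e2 - 18*e1 e2
Answer: -4/3


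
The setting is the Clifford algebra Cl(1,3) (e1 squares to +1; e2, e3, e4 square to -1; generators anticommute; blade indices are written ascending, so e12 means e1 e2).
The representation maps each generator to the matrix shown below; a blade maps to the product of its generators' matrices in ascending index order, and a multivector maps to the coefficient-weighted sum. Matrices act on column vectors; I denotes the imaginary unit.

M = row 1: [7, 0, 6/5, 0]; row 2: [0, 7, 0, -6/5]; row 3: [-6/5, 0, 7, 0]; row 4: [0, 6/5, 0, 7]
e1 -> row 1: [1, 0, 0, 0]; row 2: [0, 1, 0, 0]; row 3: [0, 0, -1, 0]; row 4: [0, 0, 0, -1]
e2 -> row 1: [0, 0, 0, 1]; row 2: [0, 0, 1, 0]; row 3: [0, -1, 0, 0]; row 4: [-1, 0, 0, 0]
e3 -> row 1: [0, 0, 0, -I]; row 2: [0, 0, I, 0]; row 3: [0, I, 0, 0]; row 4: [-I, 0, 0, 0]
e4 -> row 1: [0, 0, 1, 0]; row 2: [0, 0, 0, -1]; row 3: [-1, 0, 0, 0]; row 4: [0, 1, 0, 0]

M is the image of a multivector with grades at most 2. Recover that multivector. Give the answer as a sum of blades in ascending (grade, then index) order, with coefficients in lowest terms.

Method: the blade images are trace-orthogonal — tr(rho(e_A) rho(e_B)^-1) = 4 if A = B and 0 otherwise — and rho(e_A)^-1 = (e_A)^2 * rho(e_A) with (e_A)^2 = +1 or -1, so the coefficient of e_A in the preimage is (e_A)^2 * tr(M rho(e_A))/4.
Nonzero projections over blades of grade <= 2: 1: (1)^2 = +1, tr(M 1) = 28, coefficient 7; e4: (e4)^2 = -1, tr(M rho(e4)) = -24/5, coefficient 6/5. Every other blade of grade <= 2 projects to 0.
Answer: 7 + 6/5*e4


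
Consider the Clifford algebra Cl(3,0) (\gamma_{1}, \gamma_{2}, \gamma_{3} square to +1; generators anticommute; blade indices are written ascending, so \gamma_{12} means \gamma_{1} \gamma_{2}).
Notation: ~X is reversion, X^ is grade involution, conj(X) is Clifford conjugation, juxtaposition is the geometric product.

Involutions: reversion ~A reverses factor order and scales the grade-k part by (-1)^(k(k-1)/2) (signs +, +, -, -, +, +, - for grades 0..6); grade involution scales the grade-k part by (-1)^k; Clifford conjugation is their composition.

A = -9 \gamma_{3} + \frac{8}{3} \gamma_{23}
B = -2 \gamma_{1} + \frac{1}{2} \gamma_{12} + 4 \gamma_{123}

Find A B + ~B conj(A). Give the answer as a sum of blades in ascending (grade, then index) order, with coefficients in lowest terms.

first term: -\frac{32}{3} \gamma_{1} - 36 \gamma_{12} - \frac{58}{3} \gamma_{13} - \frac{59}{6} \gamma_{123}
second term: -\frac{32}{3} \gamma_{1} - 36 \gamma_{12} - \frac{50}{3} \gamma_{13} + \frac{5}{6} \gamma_{123}
Answer: -\frac{64}{3} \gamma_{1} - 72 \gamma_{12} - 36 \gamma_{13} - 9 \gamma_{123}


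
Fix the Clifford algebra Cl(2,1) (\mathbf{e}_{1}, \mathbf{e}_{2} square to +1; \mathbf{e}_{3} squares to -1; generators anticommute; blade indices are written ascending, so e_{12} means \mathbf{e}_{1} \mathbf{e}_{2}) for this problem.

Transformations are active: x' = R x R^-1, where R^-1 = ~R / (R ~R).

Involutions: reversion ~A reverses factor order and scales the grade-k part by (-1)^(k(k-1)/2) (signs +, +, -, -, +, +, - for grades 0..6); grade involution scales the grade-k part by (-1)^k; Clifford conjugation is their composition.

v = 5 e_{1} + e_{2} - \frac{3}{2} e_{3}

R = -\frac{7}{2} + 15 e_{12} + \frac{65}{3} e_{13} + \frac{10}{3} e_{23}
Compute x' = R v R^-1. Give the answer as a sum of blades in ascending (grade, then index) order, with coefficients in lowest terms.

~R = -\frac{7}{2} - 15 e_{12} - \frac{65}{3} e_{13} - \frac{10}{3} e_{23}, and R ~R = -\frac{8759}{36}, so R^-1 = ~R / (-\frac{8759}{36}).
R v = 30 e_{1} - \frac{147}{2} e_{2} - \frac{1277}{12} e_{3} - \frac{55}{2} e_{123}
Answer: -\frac{42835}{8759} e_{1} + \frac{15619}{8759} e_{2} + \frac{32043}{17518} e_{3}


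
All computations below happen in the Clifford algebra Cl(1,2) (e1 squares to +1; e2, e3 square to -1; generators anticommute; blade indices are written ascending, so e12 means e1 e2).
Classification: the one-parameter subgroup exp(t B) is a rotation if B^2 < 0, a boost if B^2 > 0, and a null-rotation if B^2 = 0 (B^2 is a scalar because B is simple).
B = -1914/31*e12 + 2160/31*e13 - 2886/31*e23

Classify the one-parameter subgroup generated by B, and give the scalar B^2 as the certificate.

B^2 term by term: the squares give (-1914/31)^2*(e12)^2 + (2160/31)^2*(e13)^2 + (-2886/31)^2*(e23)^2 = 3663396/961*(+1) + 4665600/961*(+1) + 8328996/961*(-1) = 0 (each basis 2-blade squares to minus the product of its generators' squares); cross terms between blades sharing an index anticommute and cancel. So B^2 = 0.
Answer: null-rotation, certificate B^2 = 0. One invariant decides it: the square 0 survives every conjugation, and its sign is exactly the classification.


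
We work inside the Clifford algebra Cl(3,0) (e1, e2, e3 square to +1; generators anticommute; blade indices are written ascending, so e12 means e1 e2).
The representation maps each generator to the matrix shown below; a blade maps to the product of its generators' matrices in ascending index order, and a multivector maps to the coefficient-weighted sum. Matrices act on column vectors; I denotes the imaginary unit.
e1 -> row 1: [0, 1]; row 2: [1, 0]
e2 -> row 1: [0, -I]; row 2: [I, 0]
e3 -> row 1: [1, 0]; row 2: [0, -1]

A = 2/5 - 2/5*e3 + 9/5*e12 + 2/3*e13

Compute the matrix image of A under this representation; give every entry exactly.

Bivector images (products of the table entries): rho(e12) = rho(e1)rho(e2) = row 1: [I, 0]; row 2: [0, -I]; rho(e13) = rho(e1)rho(e3) = row 1: [0, -1]; row 2: [1, 0].
M = (2/5)*1 + (-2/5)*rho(e3) + (9/5)*rho(e12) + (2/3)*rho(e13), summed entrywise (1 is the identity matrix):
Answer: row 1: [9*I/5, -2/3]; row 2: [2/3, 4/5 - 9*I/5]


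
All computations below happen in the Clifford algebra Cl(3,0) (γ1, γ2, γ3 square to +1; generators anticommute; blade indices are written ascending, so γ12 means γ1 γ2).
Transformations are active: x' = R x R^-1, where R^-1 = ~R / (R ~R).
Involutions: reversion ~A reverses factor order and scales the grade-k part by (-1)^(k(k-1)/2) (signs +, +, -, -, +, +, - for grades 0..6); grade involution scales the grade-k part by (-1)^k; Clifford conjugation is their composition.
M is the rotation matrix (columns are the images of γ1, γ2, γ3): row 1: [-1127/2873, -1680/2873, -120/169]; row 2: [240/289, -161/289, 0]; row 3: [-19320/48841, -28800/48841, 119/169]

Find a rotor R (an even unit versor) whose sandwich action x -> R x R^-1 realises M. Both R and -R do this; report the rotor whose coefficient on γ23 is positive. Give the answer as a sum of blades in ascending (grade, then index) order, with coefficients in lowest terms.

Method: write R = a + b12*γ12 + b13*γ13 + b23*γ23 with a^2 + b12^2 + b13^2 + b23^2 = 1 (so R^-1 = ~R). Expanding the columns R e_j ~R gives tr M = 4a^2 - 1 and, from the antisymmetric part, M21 - M12 = -4a*b12, M13 - M31 = 4a*b13, M32 - M23 = -4a*b23.
Here tr M = -11977/48841, so a^2 = (1 + tr M)/4 = 9216/48841 and a = ±96/221. Taking a = 96/221: M21 - M12 = 69120/48841, M13 - M31 = -15360/48841, M32 - M23 = -28800/48841, giving b12 = -180/221, b13 = -40/221, b23 = 75/221, i.e. R = 96/221 - 180/221*γ12 - 40/221*γ13 + 75/221*γ23.
Its γ23 coefficient is already positive.
Answer: 96/221 - 180/221*γ12 - 40/221*γ13 + 75/221*γ23. Sheet selection: the two-to-one cover makes ±R indistinguishable at the matrix level (trace -11977/48841), so uniqueness comes from the required sign on γ23.


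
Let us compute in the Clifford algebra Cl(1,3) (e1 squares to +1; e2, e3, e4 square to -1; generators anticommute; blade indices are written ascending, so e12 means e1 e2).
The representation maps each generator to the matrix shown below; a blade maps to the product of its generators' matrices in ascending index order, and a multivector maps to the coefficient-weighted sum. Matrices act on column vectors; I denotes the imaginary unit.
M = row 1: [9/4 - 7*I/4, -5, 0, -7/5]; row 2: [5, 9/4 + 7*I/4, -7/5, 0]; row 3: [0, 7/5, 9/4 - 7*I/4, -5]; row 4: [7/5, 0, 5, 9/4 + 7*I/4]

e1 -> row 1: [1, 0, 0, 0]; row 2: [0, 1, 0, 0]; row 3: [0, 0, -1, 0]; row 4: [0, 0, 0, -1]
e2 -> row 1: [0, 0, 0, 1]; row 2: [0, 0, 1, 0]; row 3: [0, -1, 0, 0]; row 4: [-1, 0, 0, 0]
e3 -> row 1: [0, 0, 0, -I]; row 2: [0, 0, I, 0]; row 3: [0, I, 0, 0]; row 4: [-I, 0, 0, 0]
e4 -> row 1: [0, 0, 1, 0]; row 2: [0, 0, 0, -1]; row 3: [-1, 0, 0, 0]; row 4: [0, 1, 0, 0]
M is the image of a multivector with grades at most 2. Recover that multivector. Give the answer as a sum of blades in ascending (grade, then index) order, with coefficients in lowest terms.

Method: the blade images are trace-orthogonal — tr(rho(e_A) rho(e_B)^-1) = 4 if A = B and 0 otherwise — and rho(e_A)^-1 = (e_A)^2 * rho(e_A) with (e_A)^2 = +1 or -1, so the coefficient of e_A in the preimage is (e_A)^2 * tr(M rho(e_A))/4.
Nonzero projections over blades of grade <= 2: 1: (1)^2 = +1, tr(M 1) = 9, coefficient 9/4; e2: (e2)^2 = -1, tr(M rho(e2)) = 28/5, coefficient -7/5; e23: (e23)^2 = -1, tr(M rho(e23)) = -7, coefficient 7/4; e24: (e24)^2 = -1, tr(M rho(e24)) = 20, coefficient -5. Every other blade of grade <= 2 projects to 0.
Answer: 9/4 - 7/5*e2 + 7/4*e23 - 5*e24


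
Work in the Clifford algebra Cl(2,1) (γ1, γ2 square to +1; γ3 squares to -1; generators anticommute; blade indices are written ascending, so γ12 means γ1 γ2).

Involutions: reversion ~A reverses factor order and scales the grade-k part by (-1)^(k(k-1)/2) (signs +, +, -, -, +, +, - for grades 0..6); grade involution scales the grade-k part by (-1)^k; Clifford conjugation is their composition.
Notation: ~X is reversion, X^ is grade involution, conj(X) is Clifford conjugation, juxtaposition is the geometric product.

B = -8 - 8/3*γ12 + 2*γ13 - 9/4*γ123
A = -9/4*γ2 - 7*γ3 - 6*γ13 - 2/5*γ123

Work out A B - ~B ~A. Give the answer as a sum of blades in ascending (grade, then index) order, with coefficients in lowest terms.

first term: -111/10 - 20*γ1 + 53/10*γ2 + 824/15*γ3 - 63/4*γ12 + 687/16*γ13 + 16*γ23 + 791/30*γ123
second term: -111/10 - 20*γ1 + 53/10*γ2 + 824/15*γ3 + 63/4*γ12 - 687/16*γ13 - 16*γ23 - 791/30*γ123
Answer: -63/2*γ12 + 687/8*γ13 + 32*γ23 + 791/15*γ123


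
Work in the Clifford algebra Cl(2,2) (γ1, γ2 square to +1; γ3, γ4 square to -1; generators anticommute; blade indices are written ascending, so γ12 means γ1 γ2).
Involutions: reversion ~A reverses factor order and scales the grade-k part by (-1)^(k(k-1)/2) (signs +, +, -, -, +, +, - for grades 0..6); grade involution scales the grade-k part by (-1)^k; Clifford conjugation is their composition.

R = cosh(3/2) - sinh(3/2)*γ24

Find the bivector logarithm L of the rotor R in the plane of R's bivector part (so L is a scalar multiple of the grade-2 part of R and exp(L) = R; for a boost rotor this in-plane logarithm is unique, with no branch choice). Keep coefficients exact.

The scalar part of R is cosh(3/2), so cosh pins the rapidity up to sign — the sign comes from the bivector part; dividing that part by sinh of the rapidity yields the plane, and the in-plane L = rapidity * plane is unique because the two sign choices cancel.
Concretely: cosh(rapidity) = cosh(3/2) gives rapidity = ±3/2, and since rapidity/sinh(rapidity) is even the sign is immaterial: L = (rapidity/sinh(rapidity)) * <R>_2 = (3/(2*sinh(3/2))) * <R>_2.
Answer: -3/2*γ24


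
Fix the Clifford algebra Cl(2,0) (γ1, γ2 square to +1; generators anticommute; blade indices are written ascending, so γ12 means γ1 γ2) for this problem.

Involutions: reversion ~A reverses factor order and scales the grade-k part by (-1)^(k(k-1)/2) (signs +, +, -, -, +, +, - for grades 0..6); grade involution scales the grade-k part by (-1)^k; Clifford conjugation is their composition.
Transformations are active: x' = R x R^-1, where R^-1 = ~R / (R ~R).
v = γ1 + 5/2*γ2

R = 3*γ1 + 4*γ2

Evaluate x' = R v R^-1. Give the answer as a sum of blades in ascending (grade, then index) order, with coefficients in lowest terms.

~R = 3*γ1 + 4*γ2, and R ~R = 25, so R^-1 = ~R / (25).
R v = 13 + 7/2*γ12
Answer: 53/25*γ1 + 83/50*γ2


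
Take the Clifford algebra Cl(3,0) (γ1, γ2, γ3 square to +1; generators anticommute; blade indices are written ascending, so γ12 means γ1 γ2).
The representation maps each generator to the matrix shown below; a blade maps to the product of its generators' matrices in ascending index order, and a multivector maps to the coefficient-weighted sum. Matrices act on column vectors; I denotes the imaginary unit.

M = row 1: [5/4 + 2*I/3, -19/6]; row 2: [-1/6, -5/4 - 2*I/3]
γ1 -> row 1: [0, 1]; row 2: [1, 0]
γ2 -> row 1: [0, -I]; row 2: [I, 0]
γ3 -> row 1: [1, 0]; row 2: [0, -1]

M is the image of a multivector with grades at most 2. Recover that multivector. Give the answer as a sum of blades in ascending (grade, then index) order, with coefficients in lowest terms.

Method: 1, rho(γ1), rho(γ2), rho(γ3) form a trace-orthogonal basis of the 2x2 complex matrices (tr(X Y) = 2 if X = Y, else 0), so M = m0*1 + m1*rho(γ1) + m2*rho(γ2) + m3*rho(γ3) with m0 = tr(M)/2 = 0, m1 = tr(M rho(γ1))/2 = -5/3, m2 = tr(M rho(γ2))/2 = -3*I/2, m3 = tr(M rho(γ3))/2 = 5/4 + 2*I/3.
Multiplying table entries, the bivector images are rho(γ12) = I*rho(γ3), rho(γ13) = -I*rho(γ2), rho(γ23) = I*rho(γ1); with real blade coefficients the real parts of m0..m3 are the coefficients of 1, γ1, γ2, γ3 and the imaginary parts give the bivectors (γ23: Im m1, γ13: -Im m2, γ12: Im m3).
Answer: -5/3*γ1 + 5/4*γ3 + 2/3*γ12 + 3/2*γ13


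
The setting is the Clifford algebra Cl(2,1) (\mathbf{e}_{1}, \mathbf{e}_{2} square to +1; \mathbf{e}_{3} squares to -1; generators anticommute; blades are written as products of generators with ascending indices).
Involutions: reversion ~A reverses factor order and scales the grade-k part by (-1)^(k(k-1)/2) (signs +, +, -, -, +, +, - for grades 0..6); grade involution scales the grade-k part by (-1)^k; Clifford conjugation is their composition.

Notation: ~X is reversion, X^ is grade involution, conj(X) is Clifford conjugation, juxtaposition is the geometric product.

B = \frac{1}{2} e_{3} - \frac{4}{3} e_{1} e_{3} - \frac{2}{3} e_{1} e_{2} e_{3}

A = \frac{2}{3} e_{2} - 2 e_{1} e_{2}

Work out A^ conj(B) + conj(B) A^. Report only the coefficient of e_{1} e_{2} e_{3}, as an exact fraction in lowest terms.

first term: -\frac{4}{3} e_{3} - \frac{4}{9} e_{1} e_{3} + 3 e_{2} e_{3} + \frac{17}{9} e_{1} e_{2} e_{3}
second term: -\frac{4}{3} e_{3} - \frac{4}{9} e_{1} e_{3} - 3 e_{2} e_{3} + \frac{17}{9} e_{1} e_{2} e_{3}
Answer: \frac{34}{9}


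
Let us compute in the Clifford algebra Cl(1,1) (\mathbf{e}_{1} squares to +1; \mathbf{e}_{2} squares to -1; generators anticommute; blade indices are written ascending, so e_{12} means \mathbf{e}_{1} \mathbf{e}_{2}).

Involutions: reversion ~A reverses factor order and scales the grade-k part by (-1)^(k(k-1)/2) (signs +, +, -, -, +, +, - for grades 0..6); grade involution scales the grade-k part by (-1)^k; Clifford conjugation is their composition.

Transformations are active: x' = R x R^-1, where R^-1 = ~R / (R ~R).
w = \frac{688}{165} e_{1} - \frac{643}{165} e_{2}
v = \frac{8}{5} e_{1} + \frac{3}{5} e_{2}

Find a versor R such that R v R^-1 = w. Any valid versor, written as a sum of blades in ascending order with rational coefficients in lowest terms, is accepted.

Construction: equal norms (both \frac{11}{5}) license R = v + w = \frac{952}{165} e_{1} - \frac{544}{165} e_{2} — nothing changes along that direction, while (v - w)/2 changes sign, so v maps onto w.
Answer: \frac{952}{165} e_{1} - \frac{544}{165} e_{2}


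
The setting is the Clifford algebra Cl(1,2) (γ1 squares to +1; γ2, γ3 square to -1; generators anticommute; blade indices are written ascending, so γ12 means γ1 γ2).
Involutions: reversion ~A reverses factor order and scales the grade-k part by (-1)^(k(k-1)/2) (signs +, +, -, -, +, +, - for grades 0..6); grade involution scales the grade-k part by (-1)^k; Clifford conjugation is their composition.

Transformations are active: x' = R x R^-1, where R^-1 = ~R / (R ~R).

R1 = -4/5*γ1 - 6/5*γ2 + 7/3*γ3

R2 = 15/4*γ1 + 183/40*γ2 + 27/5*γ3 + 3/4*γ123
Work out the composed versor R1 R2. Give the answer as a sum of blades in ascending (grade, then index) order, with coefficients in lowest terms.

Distribute over the terms of R1 (each basis-blade product reordered to ascending indices, repeated generators contracted through their squares):
(-4/5*γ1) R2 = -3 - 183/50*γ12 - 108/25*γ13 - 3/5*γ23
(-6/5*γ2) R2 = 549/100 + 9/2*γ12 - 9/10*γ13 - 162/25*γ23
(7/3*γ3) R2 = -63/5 - 7/4*γ12 - 35/4*γ13 - 427/40*γ23
Summing the partial products and collecting blades:
Answer: -1011/100 - 91/100*γ12 - 1397/100*γ13 - 3551/200*γ23


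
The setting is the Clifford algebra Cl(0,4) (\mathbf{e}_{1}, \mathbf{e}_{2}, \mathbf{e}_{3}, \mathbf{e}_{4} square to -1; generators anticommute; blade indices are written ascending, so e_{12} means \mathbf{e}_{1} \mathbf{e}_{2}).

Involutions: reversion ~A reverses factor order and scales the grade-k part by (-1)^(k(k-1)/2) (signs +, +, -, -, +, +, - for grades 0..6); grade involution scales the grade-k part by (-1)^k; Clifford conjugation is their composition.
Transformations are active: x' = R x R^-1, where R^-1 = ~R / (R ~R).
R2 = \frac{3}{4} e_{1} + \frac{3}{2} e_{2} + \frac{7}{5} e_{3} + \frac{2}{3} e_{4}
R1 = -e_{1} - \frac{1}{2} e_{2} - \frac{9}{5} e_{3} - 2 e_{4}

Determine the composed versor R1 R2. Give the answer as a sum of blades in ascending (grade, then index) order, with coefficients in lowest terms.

Distribute over the terms of R1 (each basis-blade product reordered to ascending indices, repeated generators contracted through their squares):
(-e_{1}) R2 = \frac{3}{4} - \frac{3}{2} e_{12} - \frac{7}{5} e_{13} - \frac{2}{3} e_{14}
(-\frac{1}{2} e_{2}) R2 = \frac{3}{4} + \frac{3}{8} e_{12} - \frac{7}{10} e_{23} - \frac{1}{3} e_{24}
(-\frac{9}{5} e_{3}) R2 = \frac{63}{25} + \frac{27}{20} e_{13} + \frac{27}{10} e_{23} - \frac{6}{5} e_{34}
(-2 e_{4}) R2 = \frac{4}{3} + \frac{3}{2} e_{14} + 3 e_{24} + \frac{14}{5} e_{34}
Summing the partial products and collecting blades:
Answer: \frac{803}{150} - \frac{9}{8} e_{12} - \frac{1}{20} e_{13} + \frac{5}{6} e_{14} + 2 e_{23} + \frac{8}{3} e_{24} + \frac{8}{5} e_{34}


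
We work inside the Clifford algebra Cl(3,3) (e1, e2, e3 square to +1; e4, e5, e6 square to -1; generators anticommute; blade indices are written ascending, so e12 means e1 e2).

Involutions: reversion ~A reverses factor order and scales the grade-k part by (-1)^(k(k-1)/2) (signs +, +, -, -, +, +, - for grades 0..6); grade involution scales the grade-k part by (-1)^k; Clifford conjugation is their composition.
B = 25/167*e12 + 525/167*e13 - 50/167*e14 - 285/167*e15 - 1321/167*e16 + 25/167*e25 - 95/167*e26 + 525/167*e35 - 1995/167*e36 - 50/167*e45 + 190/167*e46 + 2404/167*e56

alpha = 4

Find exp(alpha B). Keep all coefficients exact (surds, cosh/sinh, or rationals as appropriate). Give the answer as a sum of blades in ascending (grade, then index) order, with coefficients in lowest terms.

B^2 term by term: the squares give (25/167)^2*(e12)^2 + (525/167)^2*(e13)^2 + (-50/167)^2*(e14)^2 + (-285/167)^2*(e15)^2 + (-1321/167)^2*(e16)^2 + (25/167)^2*(e25)^2 + (-95/167)^2*(e26)^2 + (525/167)^2*(e35)^2 + (-1995/167)^2*(e36)^2 + (-50/167)^2*(e45)^2 + (190/167)^2*(e46)^2 + (2404/167)^2*(e56)^2 = 625/27889*(-1) + 275625/27889*(-1) + 2500/27889*(+1) + 81225/27889*(+1) + 1745041/27889*(+1) + 625/27889*(+1) + 9025/27889*(+1) + 275625/27889*(+1) + 3980025/27889*(+1) + 2500/27889*(-1) + 36100/27889*(-1) + 5779216/27889*(-1) = 0 (each basis 2-blade squares to minus the product of its generators' squares); cross terms between blades sharing an index anticommute and cancel; the commuting (index-disjoint) pairs give grade-4 terms 2*c*c'*(blade product), which cancel blade by blade — e1235: 26250/27889 - 26250/27889 = 0; e1236: -99750/27889 + 99750/27889 = 0; e1245: -2500/27889 + 2500/27889 = 0; e1246: 9500/27889 - 9500/27889 = 0; e1256: 120200/27889 - 54150/27889 - 66050/27889 = 0; e1345: -52500/27889 + 52500/27889 = 0; e1346: 199500/27889 - 199500/27889 = 0; e1356: 2524200/27889 - 1137150/27889 - 1387050/27889 = 0; e1456: -240400/27889 + 108300/27889 + 132100/27889 = 0; e2356: 99750/27889 - 99750/27889 = 0; e2456: -9500/27889 + 9500/27889 = 0; e3456: -199500/27889 + 199500/27889 = 0 — confirming B is simple. So B^2 = 0.
B^2 = 0, so the series truncates immediately: exp(alpha B) = 1 + alpha B (parabolic case).
Answer: 1 + 100/167*e12 + 2100/167*e13 - 200/167*e14 - 1140/167*e15 - 5284/167*e16 + 100/167*e25 - 380/167*e26 + 2100/167*e35 - 7980/167*e36 - 200/167*e45 + 760/167*e46 + 9616/167*e56


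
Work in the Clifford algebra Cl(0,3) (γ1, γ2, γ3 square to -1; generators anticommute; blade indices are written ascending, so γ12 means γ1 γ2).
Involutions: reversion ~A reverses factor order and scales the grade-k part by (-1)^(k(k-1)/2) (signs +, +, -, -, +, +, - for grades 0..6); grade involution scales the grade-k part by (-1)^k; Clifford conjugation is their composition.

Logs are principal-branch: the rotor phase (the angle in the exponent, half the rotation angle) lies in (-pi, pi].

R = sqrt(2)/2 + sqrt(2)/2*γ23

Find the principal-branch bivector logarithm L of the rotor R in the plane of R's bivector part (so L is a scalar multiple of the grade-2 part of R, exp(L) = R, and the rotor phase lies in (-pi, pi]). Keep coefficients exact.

The scalar part of R is sqrt(2)/2, and that scalar determines the rotor phase on the principal branch; recovering the unit plane as bivector-part over sine of the phase gives L = phase * plane.
Concretely: cos(phase) = sqrt(2)/2 gives phase = ±pi/4, and since phase/sin(phase) is even the sign is immaterial: L = (phase/sin(phase)) * <R>_2 = (sqrt(2)*pi/4) * <R>_2.
Answer: pi/4*γ23


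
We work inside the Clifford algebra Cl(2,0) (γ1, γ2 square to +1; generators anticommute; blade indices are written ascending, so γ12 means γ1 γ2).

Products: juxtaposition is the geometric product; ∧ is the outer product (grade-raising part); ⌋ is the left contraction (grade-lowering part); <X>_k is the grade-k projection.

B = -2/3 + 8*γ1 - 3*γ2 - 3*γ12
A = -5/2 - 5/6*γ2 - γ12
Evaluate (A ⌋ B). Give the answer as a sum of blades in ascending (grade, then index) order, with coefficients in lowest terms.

step 1: 7/6 - 45/2*γ1 + 15/2*γ2 + 15/2*γ12
Answer: 7/6 - 45/2*γ1 + 15/2*γ2 + 15/2*γ12


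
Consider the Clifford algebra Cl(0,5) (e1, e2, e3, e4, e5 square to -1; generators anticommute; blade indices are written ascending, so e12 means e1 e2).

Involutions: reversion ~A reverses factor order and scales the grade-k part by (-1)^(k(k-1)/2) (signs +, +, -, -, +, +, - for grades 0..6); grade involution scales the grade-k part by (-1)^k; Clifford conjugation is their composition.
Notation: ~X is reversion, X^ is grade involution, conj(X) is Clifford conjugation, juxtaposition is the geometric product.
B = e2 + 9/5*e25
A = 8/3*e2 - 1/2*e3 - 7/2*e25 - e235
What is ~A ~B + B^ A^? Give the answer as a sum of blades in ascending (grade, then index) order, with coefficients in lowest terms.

first term: 109/30 - 9/5*e3 + 83/10*e5 + 1/2*e23 - e35 - 9/10*e235
second term: 109/30 + 9/5*e3 - 83/10*e5 - 1/2*e23 + e35 - 9/10*e235
Answer: 109/15 - 9/5*e235


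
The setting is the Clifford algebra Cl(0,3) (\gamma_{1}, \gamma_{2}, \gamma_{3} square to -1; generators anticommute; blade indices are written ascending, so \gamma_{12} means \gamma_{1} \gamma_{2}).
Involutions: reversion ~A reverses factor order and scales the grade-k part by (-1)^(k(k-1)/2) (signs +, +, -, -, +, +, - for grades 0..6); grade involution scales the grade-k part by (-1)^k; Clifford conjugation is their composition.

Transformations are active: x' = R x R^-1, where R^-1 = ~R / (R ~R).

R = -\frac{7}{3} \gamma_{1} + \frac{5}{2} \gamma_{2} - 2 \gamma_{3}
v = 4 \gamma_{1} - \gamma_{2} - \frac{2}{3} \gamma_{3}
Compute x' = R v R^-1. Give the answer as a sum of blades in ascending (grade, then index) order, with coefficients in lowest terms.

~R = -\frac{7}{3} \gamma_{1} + \frac{5}{2} \gamma_{2} - 2 \gamma_{3}, and R ~R = -\frac{565}{36}, so R^-1 = ~R / (-\frac{565}{36}).
R v = \frac{21}{2} - \frac{23}{3} \gamma_{12} + \frac{86}{9} \gamma_{13} - \frac{11}{3} \gamma_{23}
Answer: -\frac{496}{565} \gamma_{1} - \frac{265}{113} \gamma_{2} + \frac{5666}{1695} \gamma_{3}


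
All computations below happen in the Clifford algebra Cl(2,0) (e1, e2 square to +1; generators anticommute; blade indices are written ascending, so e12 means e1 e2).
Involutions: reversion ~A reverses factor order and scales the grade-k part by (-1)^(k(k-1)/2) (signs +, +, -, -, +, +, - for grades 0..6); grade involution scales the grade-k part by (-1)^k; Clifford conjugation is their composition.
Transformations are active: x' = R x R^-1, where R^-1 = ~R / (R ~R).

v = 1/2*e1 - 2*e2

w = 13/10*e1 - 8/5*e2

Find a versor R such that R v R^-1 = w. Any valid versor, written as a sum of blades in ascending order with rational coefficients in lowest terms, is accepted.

A norm check does it: q(v) = q(w) = 17/4, hence R = v + w = 9/5*e1 - 18/5*e2 realises the map — parallel part kept, (v - w)/2 negated, v carried to w.
Answer: 9/5*e1 - 18/5*e2


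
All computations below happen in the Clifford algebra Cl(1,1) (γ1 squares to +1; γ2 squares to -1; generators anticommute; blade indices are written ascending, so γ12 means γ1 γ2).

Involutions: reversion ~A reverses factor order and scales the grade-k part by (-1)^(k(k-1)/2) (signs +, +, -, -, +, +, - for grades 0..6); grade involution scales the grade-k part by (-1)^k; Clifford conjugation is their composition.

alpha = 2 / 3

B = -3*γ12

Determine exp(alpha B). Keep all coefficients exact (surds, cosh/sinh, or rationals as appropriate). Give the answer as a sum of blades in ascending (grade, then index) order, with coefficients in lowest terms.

B^2 = (-3)^2*(γ12)^2 = 9*(+1) = 9 (a basis 2-blade squares to minus the product of its generators' squares).
B^2 = 9 — B^2 > 0, so the exponential closes hyperbolically: l = 3, alpha*l = 2, so exp(alpha B) = cosh(2) + (sinh(2)/3)*B = cosh(2) + (sinh(2)/3)*B.
Answer: cosh(2) - sinh(2)*γ12


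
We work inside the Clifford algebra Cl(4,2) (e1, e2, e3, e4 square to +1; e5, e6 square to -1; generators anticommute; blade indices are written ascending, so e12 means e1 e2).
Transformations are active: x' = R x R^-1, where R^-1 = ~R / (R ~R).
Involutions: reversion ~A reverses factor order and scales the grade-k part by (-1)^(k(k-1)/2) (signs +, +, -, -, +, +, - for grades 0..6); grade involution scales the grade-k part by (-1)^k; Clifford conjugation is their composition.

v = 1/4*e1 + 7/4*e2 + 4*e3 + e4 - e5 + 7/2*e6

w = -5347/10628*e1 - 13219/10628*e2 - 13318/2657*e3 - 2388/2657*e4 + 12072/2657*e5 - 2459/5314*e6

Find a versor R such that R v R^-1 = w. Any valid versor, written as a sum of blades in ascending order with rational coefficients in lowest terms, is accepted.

Construction: equal norms (both 55/8) license R = v + w = -1345/5314*e1 + 1345/2657*e2 - 2690/2657*e3 + 269/2657*e4 + 9415/2657*e5 + 8070/2657*e6 — nothing changes along that direction, while (v - w)/2 changes sign, so v maps onto w.
Answer: -1345/5314*e1 + 1345/2657*e2 - 2690/2657*e3 + 269/2657*e4 + 9415/2657*e5 + 8070/2657*e6


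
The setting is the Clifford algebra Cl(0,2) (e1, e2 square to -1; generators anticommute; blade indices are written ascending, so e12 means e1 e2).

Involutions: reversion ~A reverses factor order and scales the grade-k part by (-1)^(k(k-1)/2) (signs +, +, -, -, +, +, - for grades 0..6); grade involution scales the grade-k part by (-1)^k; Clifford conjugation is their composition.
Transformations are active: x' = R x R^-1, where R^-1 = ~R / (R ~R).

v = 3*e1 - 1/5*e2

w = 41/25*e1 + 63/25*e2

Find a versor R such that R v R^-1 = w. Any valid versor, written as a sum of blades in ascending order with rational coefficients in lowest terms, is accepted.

R = v + w = 116/25*e1 + 58/25*e2 works: the equal norms (-226/25) guarantee its sandwich swaps v into w.
Answer: 116/25*e1 + 58/25*e2


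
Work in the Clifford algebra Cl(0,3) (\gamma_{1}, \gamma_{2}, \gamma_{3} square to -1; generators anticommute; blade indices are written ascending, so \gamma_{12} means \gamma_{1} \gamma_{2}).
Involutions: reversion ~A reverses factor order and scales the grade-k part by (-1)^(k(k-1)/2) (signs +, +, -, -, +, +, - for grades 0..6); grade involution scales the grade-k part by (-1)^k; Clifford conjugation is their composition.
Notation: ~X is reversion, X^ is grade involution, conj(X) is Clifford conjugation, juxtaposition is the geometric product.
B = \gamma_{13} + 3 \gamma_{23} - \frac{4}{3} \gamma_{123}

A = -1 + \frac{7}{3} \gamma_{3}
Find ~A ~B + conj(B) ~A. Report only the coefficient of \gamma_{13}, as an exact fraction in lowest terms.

first term: -\frac{7}{3} \gamma_{1} - 7 \gamma_{2} - \frac{28}{9} \gamma_{12} + \gamma_{13} + 3 \gamma_{23} - \frac{4}{3} \gamma_{123}
second term: \frac{7}{3} \gamma_{1} + 7 \gamma_{2} + \frac{28}{9} \gamma_{12} + \gamma_{13} + 3 \gamma_{23} + \frac{4}{3} \gamma_{123}
Answer: 2


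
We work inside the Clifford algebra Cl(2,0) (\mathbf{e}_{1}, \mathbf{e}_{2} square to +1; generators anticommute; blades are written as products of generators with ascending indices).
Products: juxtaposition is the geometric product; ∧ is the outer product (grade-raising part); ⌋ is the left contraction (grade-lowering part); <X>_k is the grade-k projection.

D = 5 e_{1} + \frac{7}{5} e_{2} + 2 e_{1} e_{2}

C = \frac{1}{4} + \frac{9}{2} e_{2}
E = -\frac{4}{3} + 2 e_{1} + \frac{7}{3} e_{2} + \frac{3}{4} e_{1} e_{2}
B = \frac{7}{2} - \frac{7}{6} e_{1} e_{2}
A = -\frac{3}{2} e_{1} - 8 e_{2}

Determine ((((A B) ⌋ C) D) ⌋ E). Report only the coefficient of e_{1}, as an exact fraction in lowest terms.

step 1: -\frac{175}{12} e_{1} - \frac{105}{4} e_{2}
step 2: -\frac{945}{8}
step 3: -\frac{4725}{8} e_{1} - \frac{1323}{8} e_{2} - \frac{945}{4} e_{1} e_{2}
step 4: -\frac{22239}{16} + \frac{3969}{32} e_{1} - \frac{14175}{32} e_{2}
Answer: \frac{3969}{32}


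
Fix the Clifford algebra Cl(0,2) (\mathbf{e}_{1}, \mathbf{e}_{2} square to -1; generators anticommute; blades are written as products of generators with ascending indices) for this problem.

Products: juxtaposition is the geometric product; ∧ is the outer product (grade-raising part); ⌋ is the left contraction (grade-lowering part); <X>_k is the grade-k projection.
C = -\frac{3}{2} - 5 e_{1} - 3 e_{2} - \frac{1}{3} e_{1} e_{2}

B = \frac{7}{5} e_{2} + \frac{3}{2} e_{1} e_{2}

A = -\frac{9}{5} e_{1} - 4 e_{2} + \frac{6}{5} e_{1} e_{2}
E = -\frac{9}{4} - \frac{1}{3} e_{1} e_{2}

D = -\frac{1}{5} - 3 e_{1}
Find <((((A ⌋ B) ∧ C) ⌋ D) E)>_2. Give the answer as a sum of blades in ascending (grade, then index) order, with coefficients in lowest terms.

step 1: \frac{19}{5} - 6 e_{1} + \frac{27}{10} e_{2}
step 2: -\frac{57}{10} - 10 e_{1} - \frac{309}{20} e_{2} + \frac{907}{30} e_{1} e_{2}
step 3: -\frac{1443}{50} + \frac{171}{10} e_{1}
step 4: \frac{12987}{200} - \frac{1539}{40} e_{1} + \frac{57}{10} e_{2} + \frac{481}{50} e_{1} e_{2}
step 5: \frac{481}{50} e_{1} e_{2}
Answer: \frac{481}{50} e_{1} e_{2}


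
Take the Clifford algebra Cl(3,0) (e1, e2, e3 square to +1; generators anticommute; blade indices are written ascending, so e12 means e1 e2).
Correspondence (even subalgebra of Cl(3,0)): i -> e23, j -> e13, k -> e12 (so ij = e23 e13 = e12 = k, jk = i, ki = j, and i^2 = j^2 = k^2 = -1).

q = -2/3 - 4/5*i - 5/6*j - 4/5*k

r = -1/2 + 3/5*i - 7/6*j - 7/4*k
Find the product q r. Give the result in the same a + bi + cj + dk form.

In blades: q = -2/3 - 4/5*e12 - 5/6*e13 - 4/5*e23, r = -1/2 - 7/4*e12 - 7/6*e13 + 3/5*e23.
Distribute q over r term by term (generator squares from the signature, products reordered to ascending indices): (-2/3)*r = 1/3 + 7/6*e12 + 7/9*e13 - 2/5*e23; (-4/5*e12)*r = -7/5 + 2/5*e12 - 12/25*e13 - 14/15*e23; (-5/6*e13)*r = -35/36 + 1/2*e12 + 5/12*e13 + 35/24*e23; (-4/5*e23)*r = 12/25 + 14/15*e12 - 7/5*e13 + 2/5*e23.
Sum: -1403/900 + 3*e12 - 617/900*e13 + 21/40*e23; translating back through the correspondence:
Answer: -1403/900 + 21/40*i - 617/900*j + 3k


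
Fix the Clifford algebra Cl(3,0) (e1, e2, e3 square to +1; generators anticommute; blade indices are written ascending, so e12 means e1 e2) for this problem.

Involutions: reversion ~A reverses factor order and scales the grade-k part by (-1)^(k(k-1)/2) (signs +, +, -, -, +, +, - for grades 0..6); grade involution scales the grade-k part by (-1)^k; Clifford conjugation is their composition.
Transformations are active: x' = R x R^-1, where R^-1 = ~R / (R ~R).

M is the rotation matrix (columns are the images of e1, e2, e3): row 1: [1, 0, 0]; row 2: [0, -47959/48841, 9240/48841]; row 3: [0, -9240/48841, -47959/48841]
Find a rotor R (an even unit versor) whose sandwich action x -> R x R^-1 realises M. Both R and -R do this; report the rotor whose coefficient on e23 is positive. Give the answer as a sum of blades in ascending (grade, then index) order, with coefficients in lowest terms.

Method: write R = a + b12*e12 + b13*e13 + b23*e23 with a^2 + b12^2 + b13^2 + b23^2 = 1 (so R^-1 = ~R). Expanding the columns R e_j ~R gives tr M = 4a^2 - 1 and, from the antisymmetric part, M21 - M12 = -4a*b12, M13 - M31 = 4a*b13, M32 - M23 = -4a*b23.
Here tr M = -47077/48841, so a^2 = (1 + tr M)/4 = 441/48841 and a = ±21/221. Taking a = 21/221: M21 - M12 = 0, M13 - M31 = 0, M32 - M23 = -18480/48841, giving b12 = 0, b13 = 0, b23 = 220/221, i.e. R = 21/221 + 220/221*e23.
Its e23 coefficient is already positive.
Answer: 21/221 + 220/221*e23. Key observation: the double cover Spin(3) -> SO(3) sends R and -R to the same matrix (trace -47077/48841 here), so the stated sign of the e23 coefficient is what selects one sheet.


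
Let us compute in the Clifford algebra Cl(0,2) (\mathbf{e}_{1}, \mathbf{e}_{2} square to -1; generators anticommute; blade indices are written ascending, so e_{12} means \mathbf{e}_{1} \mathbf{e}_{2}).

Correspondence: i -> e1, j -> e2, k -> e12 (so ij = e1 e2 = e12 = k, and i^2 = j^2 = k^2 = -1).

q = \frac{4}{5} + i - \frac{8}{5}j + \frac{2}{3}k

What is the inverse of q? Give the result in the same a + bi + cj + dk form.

In blades: q = \frac{4}{5} + e_{1} - \frac{8}{5} e_{2} + \frac{2}{3} e_{12}.
With qbar = \frac{4}{5} - e_{1} + \frac{8}{5} e_{2} - \frac{2}{3} e_{12} (scalar fixed, mapped units negated), q qbar = \frac{209}{45} (the sum of squared coefficients), so q^-1 = qbar / (\frac{209}{45}) = \frac{36}{209} - \frac{45}{209} e_{1} + \frac{72}{209} e_{2} - \frac{30}{209} e_{12}; translating back:
Answer: \frac{36}{209} - \frac{45}{209}i + \frac{72}{209}j - \frac{30}{209}k
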